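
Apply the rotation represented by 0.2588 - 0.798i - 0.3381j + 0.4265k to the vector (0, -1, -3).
(2.248, 0.263, 2.208)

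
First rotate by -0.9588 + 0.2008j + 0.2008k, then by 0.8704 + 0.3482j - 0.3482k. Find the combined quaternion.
-0.8345 + 0.1398i - 0.1591j + 0.5086k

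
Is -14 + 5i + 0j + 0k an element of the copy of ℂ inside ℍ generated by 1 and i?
Yes. The quaternion -14 + 5i has j- and k-coefficients y = z = 0, so it lies in the complex subalgebra spanned by 1 and i.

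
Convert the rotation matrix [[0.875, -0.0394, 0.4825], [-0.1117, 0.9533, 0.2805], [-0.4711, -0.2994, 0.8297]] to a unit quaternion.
0.9563 - 0.1516i + 0.2493j - 0.0189k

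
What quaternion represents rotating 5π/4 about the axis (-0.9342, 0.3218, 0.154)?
-0.3827 - 0.8631i + 0.2973j + 0.1423k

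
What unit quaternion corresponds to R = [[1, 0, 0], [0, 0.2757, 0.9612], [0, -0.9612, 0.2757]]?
0.7987 - 0.6018i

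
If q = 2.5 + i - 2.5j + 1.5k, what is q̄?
2.5 - i + 2.5j - 1.5k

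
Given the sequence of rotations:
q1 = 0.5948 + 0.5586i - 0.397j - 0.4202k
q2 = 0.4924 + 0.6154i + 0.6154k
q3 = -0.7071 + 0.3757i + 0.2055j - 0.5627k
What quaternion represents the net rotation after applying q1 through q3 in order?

q2 · q1 = 0.2077 + 0.8854i + 0.4069j - 0.0852k
q3 · q2 · q1 = -0.6111 - 0.3366i - 0.7112j - 0.0857k
-0.6111 - 0.3366i - 0.7112j - 0.0857k


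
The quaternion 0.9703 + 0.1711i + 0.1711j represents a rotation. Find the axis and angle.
axis = (√2/2, √2/2, 0), θ = 28°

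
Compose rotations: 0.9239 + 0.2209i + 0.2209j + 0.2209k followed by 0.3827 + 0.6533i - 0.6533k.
0.3536 + 0.8324i - 0.2041j - 0.3747k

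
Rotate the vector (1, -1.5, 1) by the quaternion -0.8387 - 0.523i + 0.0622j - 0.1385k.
(1.441, -1.349, -0.596)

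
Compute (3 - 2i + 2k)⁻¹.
0.1765 + 0.1176i - 0.1176k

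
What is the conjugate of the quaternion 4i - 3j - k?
-4i + 3j + k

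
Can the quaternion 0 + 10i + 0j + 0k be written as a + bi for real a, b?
Yes. The quaternion 10i has j- and k-coefficients y = z = 0, so it lies in the complex subalgebra spanned by 1 and i.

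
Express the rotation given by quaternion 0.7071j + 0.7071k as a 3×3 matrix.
[[-1, 0, 0], [0, 0, 1], [0, 1, 0]]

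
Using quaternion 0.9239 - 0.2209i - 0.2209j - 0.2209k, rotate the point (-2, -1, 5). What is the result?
(-3.668, 2.345, 3.323)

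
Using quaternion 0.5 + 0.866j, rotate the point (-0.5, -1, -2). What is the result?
(-1.482, -1, 1.433)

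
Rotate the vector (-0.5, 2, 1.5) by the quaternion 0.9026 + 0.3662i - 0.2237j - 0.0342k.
(-1.296, 0.603, 2.111)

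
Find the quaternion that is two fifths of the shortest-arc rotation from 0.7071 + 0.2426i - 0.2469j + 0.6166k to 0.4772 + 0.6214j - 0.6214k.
0.2749 + 0.1814i - 0.515j + 0.7914k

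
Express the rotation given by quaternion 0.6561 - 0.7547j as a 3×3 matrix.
[[-0.1391, 0, -0.9903], [0, 1, 0], [0.9903, 0, -0.1391]]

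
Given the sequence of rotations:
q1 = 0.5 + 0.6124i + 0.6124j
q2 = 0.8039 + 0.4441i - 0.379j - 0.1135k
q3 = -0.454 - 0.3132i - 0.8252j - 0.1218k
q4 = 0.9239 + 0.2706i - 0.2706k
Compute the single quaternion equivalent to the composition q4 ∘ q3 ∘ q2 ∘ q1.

q2 · q1 = 0.3621 + 0.7839i + 0.2333j + 0.4473k
q3 · q2 · q1 = 0.3281 - 0.81i - 0.3601j + 0.3266k
q4 · q3 · q2 · q1 = 0.6107 - 0.757i - 0.2019j + 0.1155k
0.6107 - 0.757i - 0.2019j + 0.1155k


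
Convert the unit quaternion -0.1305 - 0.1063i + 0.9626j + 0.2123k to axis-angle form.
axis = (-0.1072, 0.9709, 0.2141), θ = 195°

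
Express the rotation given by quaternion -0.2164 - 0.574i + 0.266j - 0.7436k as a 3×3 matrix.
[[-0.2474, -0.6272, 0.7385], [0.0165, -0.7648, -0.644], [0.9688, -0.1472, 0.1995]]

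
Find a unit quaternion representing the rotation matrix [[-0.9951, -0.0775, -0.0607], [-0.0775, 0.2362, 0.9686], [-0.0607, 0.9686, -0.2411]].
-0.0493i + 0.7862j + 0.616k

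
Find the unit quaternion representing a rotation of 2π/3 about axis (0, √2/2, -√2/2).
0.5 + 0.6124j - 0.6124k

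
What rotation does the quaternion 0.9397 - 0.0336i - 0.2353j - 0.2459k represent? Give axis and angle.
axis = (-0.0982, -0.688, -0.719), θ = 40°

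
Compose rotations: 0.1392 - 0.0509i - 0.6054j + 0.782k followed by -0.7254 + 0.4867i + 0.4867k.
-0.4568 + 0.3993i + 0.0338j - 0.7942k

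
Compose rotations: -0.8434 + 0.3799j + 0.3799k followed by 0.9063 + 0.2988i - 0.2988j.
-0.6509 - 0.3655i + 0.4828j + 0.4578k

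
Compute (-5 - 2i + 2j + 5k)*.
-5 + 2i - 2j - 5k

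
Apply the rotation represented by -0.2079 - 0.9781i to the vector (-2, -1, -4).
(-2, 2.54, 3.247)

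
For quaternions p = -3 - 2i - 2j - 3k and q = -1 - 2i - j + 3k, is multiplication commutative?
No: pq = 6 - i + 17j - 8k ≠ 6 + 17i - 7j - 4k = qp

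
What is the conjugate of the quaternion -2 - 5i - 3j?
-2 + 5i + 3j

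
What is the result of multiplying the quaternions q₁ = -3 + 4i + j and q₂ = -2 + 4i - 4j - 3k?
-6 - 23i + 22j - 11k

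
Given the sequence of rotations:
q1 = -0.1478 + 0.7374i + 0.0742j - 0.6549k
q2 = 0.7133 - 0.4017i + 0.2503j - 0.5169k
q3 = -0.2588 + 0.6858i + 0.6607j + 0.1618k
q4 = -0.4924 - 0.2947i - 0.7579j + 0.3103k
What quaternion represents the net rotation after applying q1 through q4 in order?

q2 · q1 = -0.1663 + 0.4598i - 0.6283j - 0.6051k
q3 · q2 · q1 = 0.2407 - 0.5312i + 0.5421j - 0.605k
q4 · q3 · q2 · q1 = 0.3235 + 0.4809i - 0.7925j - 0.1898k
0.3235 + 0.4809i - 0.7925j - 0.1898k


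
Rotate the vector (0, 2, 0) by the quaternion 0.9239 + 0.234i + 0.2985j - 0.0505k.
(0.466, 1.771, 0.804)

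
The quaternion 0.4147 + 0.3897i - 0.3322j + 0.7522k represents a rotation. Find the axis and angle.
axis = (0.4283, -0.3651, 0.8266), θ = 131°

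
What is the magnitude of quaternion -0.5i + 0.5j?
0.7071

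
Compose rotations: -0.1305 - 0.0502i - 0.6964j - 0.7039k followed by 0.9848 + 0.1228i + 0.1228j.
-0.0368 - 0.1519i - 0.6154j - 0.7726k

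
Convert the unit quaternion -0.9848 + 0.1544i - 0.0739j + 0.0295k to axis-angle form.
axis = (0.8889, -0.4255, 0.1698), θ = 340°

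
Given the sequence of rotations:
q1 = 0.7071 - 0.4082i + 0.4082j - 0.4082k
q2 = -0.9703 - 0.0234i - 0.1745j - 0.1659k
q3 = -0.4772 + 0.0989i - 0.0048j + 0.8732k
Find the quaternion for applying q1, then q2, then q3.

q2 · q1 = -0.6921 + 0.5185i - 0.4613j + 0.198k
q3 · q2 · q1 = 0.1039 + 0.086i + 0.6566j - 0.742k
0.1039 + 0.086i + 0.6566j - 0.742k


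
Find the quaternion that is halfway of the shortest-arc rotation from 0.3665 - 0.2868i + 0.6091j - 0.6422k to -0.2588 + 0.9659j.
0.0623 - 0.1659i + 0.9113j - 0.3716k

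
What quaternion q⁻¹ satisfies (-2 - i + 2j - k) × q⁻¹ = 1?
-0.2 + 0.1i - 0.2j + 0.1k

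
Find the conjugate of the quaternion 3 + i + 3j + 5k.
3 - i - 3j - 5k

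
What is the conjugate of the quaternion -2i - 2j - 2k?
2i + 2j + 2k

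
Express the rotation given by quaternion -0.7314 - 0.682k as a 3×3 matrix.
[[0.0698, -0.9976, 0], [0.9976, 0.0698, 0], [0, 0, 1]]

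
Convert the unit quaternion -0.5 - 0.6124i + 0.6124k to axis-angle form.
axis = (-√2/2, 0, √2/2), θ = 4π/3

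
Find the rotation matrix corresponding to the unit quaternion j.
[[-1, 0, 0], [0, 1, 0], [0, 0, -1]]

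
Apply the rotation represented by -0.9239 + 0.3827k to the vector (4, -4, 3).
(0, -5.657, 3)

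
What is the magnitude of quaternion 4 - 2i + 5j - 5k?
√70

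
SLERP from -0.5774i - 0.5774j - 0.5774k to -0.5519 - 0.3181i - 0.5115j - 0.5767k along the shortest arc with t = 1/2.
-0.2899 - 0.4704i - 0.572j - 0.6062k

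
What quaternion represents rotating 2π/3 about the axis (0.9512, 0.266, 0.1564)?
0.5 + 0.8238i + 0.2304j + 0.1354k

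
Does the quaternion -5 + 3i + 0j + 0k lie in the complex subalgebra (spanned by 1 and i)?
Yes. The quaternion -5 + 3i has j- and k-coefficients y = z = 0, so it lies in the complex subalgebra spanned by 1 and i.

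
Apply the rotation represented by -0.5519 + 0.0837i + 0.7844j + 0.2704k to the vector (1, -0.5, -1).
(0.229, -1.104, 0.99)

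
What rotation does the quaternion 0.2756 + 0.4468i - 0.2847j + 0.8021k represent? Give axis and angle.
axis = (0.4648, -0.2962, 0.8344), θ = 148°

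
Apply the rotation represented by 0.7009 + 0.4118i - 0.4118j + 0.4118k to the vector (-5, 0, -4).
(-0.656, 2.475, -5.869)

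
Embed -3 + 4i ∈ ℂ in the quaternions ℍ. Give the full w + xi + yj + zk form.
-3 + 4i + 0j + 0k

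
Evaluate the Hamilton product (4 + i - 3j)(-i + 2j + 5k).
7 - 19i + 3j + 19k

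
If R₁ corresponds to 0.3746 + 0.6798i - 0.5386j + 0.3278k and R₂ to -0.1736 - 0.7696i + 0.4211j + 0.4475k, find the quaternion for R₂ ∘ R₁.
0.5383 - 0.0272i + 0.8077j + 0.239k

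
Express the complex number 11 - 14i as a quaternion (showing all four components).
11 - 14i + 0j + 0k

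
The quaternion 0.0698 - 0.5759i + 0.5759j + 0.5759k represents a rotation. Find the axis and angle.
axis = (-√3/3, √3/3, √3/3), θ = 172°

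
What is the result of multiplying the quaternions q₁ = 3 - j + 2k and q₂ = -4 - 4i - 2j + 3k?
-20 - 11i - 10j - 3k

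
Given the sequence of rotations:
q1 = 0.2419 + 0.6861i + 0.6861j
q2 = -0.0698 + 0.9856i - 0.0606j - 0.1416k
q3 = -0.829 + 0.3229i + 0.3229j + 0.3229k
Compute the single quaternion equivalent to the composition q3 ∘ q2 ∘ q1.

q2 · q1 = -0.6515 + 0.2877i - 0.1597j + 0.6835k
q3 · q2 · q1 = 0.2781 - 0.1766i - 0.2058j - 0.9215k
0.2781 - 0.1766i - 0.2058j - 0.9215k


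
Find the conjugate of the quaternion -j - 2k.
j + 2k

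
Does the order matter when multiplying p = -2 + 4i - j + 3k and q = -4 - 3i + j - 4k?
Yes: pq = 33 - 9i + 9j - 3k ≠ 33 - 11i - 5j - 5k = qp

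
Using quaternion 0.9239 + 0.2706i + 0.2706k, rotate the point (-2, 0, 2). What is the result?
(-1.414, -2, 1.414)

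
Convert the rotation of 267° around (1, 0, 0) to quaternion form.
-0.6884 + 0.7254i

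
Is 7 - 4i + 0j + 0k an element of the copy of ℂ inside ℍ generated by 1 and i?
Yes. The quaternion 7 - 4i has j- and k-coefficients y = z = 0, so it lies in the complex subalgebra spanned by 1 and i.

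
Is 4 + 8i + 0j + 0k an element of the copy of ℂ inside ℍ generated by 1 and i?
Yes. The quaternion 4 + 8i has j- and k-coefficients y = z = 0, so it lies in the complex subalgebra spanned by 1 and i.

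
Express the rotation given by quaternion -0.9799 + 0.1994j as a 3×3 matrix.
[[0.9205, 0, -0.3908], [0, 1, 0], [0.3908, 0, 0.9205]]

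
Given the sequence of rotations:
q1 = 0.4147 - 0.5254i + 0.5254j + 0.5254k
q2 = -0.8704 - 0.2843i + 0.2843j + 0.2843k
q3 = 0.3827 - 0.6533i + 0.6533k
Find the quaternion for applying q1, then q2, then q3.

q2 · q1 = -0.8091 + 0.3394i - 0.3394j - 0.3394k
q3 · q2 · q1 = 0.1338 + 0.8802i - 0.1299j - 0.4367k
0.1338 + 0.8802i - 0.1299j - 0.4367k


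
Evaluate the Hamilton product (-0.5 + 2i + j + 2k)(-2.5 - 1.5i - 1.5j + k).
3.75 - 0.25i - 6.75j - 7k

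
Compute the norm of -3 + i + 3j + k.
√20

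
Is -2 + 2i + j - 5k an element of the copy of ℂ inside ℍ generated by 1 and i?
No. The quaternion -2 + 2i + j - 5k has j-coefficient y = 1 and k-coefficient z = -5, not both zero, so it does not lie in the complex subalgebra spanned by 1 and i.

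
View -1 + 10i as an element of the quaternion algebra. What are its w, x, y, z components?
-1 + 10i + 0j + 0k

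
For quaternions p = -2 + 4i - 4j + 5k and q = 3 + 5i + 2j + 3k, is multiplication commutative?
No: pq = -33 - 20i - 3j + 37k ≠ -33 + 24i - 29j - 19k = qp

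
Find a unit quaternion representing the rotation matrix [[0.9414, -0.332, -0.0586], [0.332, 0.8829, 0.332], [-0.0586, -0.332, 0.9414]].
0.9703 - 0.1711i + 0.1711k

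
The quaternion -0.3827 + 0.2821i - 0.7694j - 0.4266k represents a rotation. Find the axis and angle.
axis = (0.3053, -0.8328, -0.4618), θ = 5π/4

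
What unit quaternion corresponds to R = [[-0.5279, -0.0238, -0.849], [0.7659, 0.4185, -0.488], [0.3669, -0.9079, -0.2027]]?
-0.4147 + 0.2531i + 0.733j - 0.4761k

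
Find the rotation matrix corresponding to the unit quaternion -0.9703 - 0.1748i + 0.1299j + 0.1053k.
[[0.9441, 0.1589, -0.2889], [-0.2498, 0.9167, -0.3119], [0.2153, 0.3666, 0.9051]]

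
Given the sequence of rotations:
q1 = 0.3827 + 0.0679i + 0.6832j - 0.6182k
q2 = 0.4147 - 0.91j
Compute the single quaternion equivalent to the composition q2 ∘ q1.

q2 · q1 = 0.7804 + 0.5907i - 0.0649j - 0.1946k
0.7804 + 0.5907i - 0.0649j - 0.1946k


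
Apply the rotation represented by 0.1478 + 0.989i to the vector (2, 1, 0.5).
(2, -1.102, -0.186)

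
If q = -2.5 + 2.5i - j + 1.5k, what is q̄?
-2.5 - 2.5i + j - 1.5k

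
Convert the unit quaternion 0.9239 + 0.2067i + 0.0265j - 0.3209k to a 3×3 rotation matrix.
[[0.7926, 0.6039, -0.0837], [-0.582, 0.7086, -0.3989], [-0.1816, 0.3649, 0.9131]]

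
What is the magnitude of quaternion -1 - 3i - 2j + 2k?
√18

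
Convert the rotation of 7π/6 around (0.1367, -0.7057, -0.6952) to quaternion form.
-0.2588 + 0.132i - 0.6817j - 0.6715k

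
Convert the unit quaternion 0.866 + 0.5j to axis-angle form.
axis = (0, 1, 0), θ = π/3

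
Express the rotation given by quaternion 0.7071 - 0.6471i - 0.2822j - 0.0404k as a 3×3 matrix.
[[0.8375, 0.4224, -0.3468], [0.3081, 0.1593, 0.9379], [0.4514, -0.8923, 0.0032]]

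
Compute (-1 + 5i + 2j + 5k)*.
-1 - 5i - 2j - 5k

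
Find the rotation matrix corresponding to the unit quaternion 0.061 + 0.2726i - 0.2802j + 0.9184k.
[[-0.8439, -0.2648, 0.4665], [-0.0407, -0.8355, -0.5479], [0.5349, -0.4814, 0.6944]]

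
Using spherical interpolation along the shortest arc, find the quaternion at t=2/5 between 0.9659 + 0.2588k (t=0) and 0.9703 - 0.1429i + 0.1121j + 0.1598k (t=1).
0.9727 - 0.0575i + 0.0451j + 0.2203k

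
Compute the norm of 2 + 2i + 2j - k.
√13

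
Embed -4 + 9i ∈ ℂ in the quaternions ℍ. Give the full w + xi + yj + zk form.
-4 + 9i + 0j + 0k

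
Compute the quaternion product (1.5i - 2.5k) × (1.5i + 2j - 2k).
-7.25 + 5i - 0.75j + 3k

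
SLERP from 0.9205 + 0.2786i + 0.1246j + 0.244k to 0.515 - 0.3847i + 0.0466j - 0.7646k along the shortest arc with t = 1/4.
0.9846 + 0.1115i + 0.1253j - 0.05k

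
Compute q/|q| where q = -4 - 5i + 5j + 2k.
-0.4781 - 0.5976i + 0.5976j + 0.239k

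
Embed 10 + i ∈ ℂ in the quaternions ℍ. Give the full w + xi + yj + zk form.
10 + i + 0j + 0k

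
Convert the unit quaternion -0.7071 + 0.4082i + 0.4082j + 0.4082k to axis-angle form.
axis = (√3/3, √3/3, √3/3), θ = 3π/2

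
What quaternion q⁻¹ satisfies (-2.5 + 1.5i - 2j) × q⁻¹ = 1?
-0.2 - 0.12i + 0.16j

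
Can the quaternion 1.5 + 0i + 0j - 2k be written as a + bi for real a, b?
No. The quaternion 1.5 - 2k has j-coefficient y = 0 and k-coefficient z = -2, not both zero, so it does not lie in the complex subalgebra spanned by 1 and i.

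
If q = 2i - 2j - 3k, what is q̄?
-2i + 2j + 3k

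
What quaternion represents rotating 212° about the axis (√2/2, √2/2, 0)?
-0.2756 + 0.6797i + 0.6797j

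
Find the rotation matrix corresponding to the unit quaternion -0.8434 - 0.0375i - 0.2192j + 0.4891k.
[[0.4255, 0.8415, 0.3331], [-0.8086, 0.5187, -0.2777], [-0.4064, -0.1512, 0.9011]]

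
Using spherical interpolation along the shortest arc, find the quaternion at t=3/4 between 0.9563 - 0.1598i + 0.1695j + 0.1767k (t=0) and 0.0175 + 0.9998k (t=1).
0.3441 - 0.0549i + 0.0583j + 0.9355k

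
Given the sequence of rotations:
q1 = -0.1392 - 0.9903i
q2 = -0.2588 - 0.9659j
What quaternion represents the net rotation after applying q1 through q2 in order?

q2 · q1 = 0.036 + 0.2563i + 0.1345j - 0.9565k
0.036 + 0.2563i + 0.1345j - 0.9565k


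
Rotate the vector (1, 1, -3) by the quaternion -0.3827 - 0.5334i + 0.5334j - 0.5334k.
(-1.598, 2.633, 1.231)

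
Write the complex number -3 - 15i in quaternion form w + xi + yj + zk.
-3 - 15i + 0j + 0k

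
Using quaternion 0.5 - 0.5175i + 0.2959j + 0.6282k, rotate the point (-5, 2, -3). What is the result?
(-0.984, -4.927, 3.571)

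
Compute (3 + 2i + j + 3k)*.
3 - 2i - j - 3k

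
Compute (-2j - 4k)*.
2j + 4k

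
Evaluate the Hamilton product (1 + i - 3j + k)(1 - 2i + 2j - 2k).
11 + 3i - j - 5k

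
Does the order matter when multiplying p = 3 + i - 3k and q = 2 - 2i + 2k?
Yes: pq = 14 - 4i + 4j ≠ 14 - 4i - 4j = qp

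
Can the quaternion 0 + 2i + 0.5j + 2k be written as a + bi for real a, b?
No. The quaternion 2i + 0.5j + 2k has j-coefficient y = 0.5 and k-coefficient z = 2, not both zero, so it does not lie in the complex subalgebra spanned by 1 and i.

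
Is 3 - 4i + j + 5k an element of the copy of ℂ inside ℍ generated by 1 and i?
No. The quaternion 3 - 4i + j + 5k has j-coefficient y = 1 and k-coefficient z = 5, not both zero, so it does not lie in the complex subalgebra spanned by 1 and i.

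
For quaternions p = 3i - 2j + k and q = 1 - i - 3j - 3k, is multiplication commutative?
No: pq = 12i + 6j - 10k ≠ -6i - 10j + 12k = qp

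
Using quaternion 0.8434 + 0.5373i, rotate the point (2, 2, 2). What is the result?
(2, -0.967, 2.658)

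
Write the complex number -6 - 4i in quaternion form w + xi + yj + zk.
-6 - 4i + 0j + 0k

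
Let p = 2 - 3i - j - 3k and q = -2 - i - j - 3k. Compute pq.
-17 + 4i - 6j + 2k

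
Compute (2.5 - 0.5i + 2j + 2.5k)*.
2.5 + 0.5i - 2j - 2.5k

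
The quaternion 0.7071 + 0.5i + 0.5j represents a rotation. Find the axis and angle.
axis = (√2/2, √2/2, 0), θ = π/2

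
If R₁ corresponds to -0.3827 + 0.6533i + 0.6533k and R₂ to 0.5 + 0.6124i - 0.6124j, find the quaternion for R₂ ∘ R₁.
-0.5914 - 0.3078i - 0.1657j + 0.7267k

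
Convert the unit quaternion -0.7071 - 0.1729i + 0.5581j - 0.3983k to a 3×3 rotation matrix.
[[0.0598, -0.7563, -0.6515], [0.3703, 0.6229, -0.6891], [0.927, -0.2001, 0.3173]]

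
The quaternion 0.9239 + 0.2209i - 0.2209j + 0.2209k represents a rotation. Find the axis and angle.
axis = (√3/3, -√3/3, √3/3), θ = π/4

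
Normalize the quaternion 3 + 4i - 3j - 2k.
0.4867 + 0.6489i - 0.4867j - 0.3244k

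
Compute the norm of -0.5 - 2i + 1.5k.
2.55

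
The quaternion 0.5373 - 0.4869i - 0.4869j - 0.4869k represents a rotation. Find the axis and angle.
axis = (-√3/3, -√3/3, -√3/3), θ = 115°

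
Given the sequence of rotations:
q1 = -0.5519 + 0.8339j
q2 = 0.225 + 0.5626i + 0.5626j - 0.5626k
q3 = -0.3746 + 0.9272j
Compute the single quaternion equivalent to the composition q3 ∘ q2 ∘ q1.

q2 · q1 = -0.5933 + 0.1587i - 0.1229j + 0.7797k
q3 · q2 · q1 = 0.3362 + 0.6635i - 0.5041j - 0.4392k
0.3362 + 0.6635i - 0.5041j - 0.4392k


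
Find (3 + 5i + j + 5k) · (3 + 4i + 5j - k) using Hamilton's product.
-11 + i + 43j + 33k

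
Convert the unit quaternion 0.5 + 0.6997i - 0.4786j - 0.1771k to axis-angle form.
axis = (0.8079, -0.5526, -0.2045), θ = 2π/3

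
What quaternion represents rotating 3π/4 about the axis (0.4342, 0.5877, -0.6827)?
0.3827 + 0.4011i + 0.543j - 0.6307k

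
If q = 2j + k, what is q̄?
-2j - k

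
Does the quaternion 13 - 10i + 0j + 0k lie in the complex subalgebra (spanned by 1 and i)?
Yes. The quaternion 13 - 10i has j- and k-coefficients y = z = 0, so it lies in the complex subalgebra spanned by 1 and i.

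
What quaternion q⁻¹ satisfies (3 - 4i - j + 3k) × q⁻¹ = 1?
0.0857 + 0.1143i + 0.0286j - 0.0857k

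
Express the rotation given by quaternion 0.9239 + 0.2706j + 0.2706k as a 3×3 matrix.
[[0.7071, -0.5, 0.5], [0.5, 0.8536, 0.1464], [-0.5, 0.1464, 0.8536]]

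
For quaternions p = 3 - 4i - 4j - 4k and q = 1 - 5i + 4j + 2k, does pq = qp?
No: pq = 7 - 11i + 36j - 34k ≠ 7 - 27i - 20j + 38k = qp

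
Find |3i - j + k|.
√11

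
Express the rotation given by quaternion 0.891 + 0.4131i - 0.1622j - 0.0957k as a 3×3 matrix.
[[0.9291, 0.0365, -0.3681], [-0.3045, 0.6404, -0.7051], [0.21, 0.7672, 0.6061]]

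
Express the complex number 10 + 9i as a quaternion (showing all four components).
10 + 9i + 0j + 0k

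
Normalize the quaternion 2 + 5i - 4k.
0.2981 + 0.7454i - 0.5963k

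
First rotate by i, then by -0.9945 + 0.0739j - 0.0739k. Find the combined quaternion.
-0.9945i - 0.0739j - 0.0739k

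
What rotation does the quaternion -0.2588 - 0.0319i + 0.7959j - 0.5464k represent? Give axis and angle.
axis = (-0.033, 0.824, -0.5657), θ = 7π/6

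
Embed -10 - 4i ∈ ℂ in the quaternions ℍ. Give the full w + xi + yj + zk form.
-10 - 4i + 0j + 0k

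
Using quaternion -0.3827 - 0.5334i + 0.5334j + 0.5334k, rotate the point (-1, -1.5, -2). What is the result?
(2.334, 0.863, -1.029)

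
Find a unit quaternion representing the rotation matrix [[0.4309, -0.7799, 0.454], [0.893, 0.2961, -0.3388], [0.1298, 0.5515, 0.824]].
0.7986 + 0.2787i + 0.1015j + 0.5237k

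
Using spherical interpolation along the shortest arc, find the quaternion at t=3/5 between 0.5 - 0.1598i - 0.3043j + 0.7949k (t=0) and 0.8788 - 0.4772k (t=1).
0.9777 - 0.091i - 0.1732j + 0.0761k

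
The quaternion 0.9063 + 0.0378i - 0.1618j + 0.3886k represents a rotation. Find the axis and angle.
axis = (0.0894, -0.3828, 0.9195), θ = 50°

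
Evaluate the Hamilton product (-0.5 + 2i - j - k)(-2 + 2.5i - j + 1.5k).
-3.5 - 7.75i - 3j + 1.75k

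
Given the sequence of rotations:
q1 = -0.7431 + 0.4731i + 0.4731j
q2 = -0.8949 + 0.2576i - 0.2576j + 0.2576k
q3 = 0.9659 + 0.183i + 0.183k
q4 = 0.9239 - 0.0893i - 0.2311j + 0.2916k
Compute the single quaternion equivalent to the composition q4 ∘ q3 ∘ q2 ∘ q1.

q2 · q1 = 0.665 - 0.7367i - 0.1101j + 0.0523k
q3 · q2 · q1 = 0.7676 - 0.5697i - 0.2507j + 0.1521k
q4 · q3 · q2 · q1 = 0.556 - 0.5569i - 0.5616j + 0.2551k
0.556 - 0.5569i - 0.5616j + 0.2551k


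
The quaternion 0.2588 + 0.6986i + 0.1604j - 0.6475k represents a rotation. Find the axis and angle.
axis = (0.7232, 0.1661, -0.6703), θ = 5π/6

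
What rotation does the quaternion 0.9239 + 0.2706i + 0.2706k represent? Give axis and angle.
axis = (√2/2, 0, √2/2), θ = π/4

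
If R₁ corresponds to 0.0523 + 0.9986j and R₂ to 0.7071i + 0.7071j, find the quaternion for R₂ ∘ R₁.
-0.7061 + 0.037i + 0.037j + 0.7061k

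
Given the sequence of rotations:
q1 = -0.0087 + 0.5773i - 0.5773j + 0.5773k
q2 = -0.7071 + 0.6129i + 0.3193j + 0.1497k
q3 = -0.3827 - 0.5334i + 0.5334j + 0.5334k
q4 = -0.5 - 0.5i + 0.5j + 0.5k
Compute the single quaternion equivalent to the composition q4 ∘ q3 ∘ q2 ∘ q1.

q2 · q1 = -0.2498 - 0.1428i + 0.138j - 0.9477k
q3 · q2 · q1 = 0.4513 - 0.3912i - 0.7677j + 0.232k
q4 · q3 · q2 · q1 = -0.1534 + 0.4698i + 0.5299j + 0.6891k
-0.1534 + 0.4698i + 0.5299j + 0.6891k


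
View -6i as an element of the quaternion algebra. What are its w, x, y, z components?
0 - 6i + 0j + 0k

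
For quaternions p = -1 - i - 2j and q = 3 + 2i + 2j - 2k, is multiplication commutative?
No: pq = 3 - i - 10j + 4k ≠ 3 - 9i - 6j = qp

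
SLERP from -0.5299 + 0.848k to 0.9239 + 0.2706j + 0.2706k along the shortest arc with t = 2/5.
-0.8657 - 0.14j + 0.4805k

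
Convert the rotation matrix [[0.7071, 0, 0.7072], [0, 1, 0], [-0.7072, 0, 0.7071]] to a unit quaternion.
0.9239 + 0.3827j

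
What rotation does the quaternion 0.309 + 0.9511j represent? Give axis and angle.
axis = (0, 1, 0), θ = 144°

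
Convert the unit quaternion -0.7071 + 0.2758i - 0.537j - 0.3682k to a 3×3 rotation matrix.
[[0.1521, -0.8169, 0.5563], [0.2245, 0.5767, 0.7855], [-0.9625, 0.0054, 0.2711]]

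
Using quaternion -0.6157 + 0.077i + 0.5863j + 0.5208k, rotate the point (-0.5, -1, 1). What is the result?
(-1.258, 0.535, -0.616)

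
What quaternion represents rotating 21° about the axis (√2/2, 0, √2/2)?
0.9833 + 0.1289i + 0.1289k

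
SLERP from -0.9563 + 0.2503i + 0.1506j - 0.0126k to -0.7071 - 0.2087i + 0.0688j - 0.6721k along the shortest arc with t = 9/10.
-0.7615 - 0.1642i + 0.0806j - 0.6218k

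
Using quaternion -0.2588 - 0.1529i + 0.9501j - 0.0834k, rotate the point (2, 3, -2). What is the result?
(-1.707, 2.798, 2.501)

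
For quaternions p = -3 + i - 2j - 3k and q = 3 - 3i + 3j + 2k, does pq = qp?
No: pq = 6 + 17i - 8j - 18k ≠ 6 + 7i - 22j - 12k = qp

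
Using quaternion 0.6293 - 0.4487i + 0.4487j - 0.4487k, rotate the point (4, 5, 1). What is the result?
(2.556, -2.734, -5.291)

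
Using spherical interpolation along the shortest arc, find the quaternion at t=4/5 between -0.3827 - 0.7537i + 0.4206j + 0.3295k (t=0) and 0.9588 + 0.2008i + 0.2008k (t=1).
-0.9232 - 0.3584i + 0.1031j - 0.093k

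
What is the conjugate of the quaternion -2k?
2k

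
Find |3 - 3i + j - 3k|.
√28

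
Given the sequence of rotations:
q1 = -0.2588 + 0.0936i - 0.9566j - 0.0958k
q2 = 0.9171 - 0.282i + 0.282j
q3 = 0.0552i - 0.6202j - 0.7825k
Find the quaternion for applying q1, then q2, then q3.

q2 · q1 = 0.0588 + 0.1318i - 0.9773j + 0.1555k
q3 · q2 · q1 = -0.4917 - 0.8579i - 0.1482j - 0.0182k
-0.4917 - 0.8579i - 0.1482j - 0.0182k


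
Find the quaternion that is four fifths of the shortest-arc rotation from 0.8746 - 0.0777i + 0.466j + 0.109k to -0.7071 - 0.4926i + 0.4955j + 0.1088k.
0.85 + 0.4149i - 0.3173j - 0.0679k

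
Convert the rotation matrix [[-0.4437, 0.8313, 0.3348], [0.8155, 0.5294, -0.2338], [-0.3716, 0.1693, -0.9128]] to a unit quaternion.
0.2079 + 0.4847i + 0.8494j - 0.019k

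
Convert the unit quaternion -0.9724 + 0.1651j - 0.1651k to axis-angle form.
axis = (0, √2/2, -√2/2), θ = 333°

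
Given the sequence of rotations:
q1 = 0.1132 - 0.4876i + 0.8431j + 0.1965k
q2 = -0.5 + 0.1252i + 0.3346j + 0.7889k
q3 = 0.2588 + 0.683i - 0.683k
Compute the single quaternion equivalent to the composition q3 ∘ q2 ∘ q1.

q2 · q1 = -0.4327 - 0.3414i - 0.7929j + 0.2598k
q3 · q2 · q1 = 0.2986 - 0.9254i - 0.1495j - 0.1788k
0.2986 - 0.9254i - 0.1495j - 0.1788k


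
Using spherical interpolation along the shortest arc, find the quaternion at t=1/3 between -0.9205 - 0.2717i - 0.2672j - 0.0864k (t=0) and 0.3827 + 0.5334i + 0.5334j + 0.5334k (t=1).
-0.7951 - 0.3897i - 0.3865j - 0.2581k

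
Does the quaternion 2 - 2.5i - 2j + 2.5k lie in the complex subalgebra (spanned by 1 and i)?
No. The quaternion 2 - 2.5i - 2j + 2.5k has j-coefficient y = -2 and k-coefficient z = 2.5, not both zero, so it does not lie in the complex subalgebra spanned by 1 and i.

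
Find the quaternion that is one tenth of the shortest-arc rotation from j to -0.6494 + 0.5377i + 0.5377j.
-0.0771 + 0.0639i + 0.995j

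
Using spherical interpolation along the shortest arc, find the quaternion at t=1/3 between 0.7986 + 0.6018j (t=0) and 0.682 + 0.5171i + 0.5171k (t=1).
0.851 + 0.2007i + 0.4418j + 0.2007k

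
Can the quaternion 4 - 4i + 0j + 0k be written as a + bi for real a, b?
Yes. The quaternion 4 - 4i has j- and k-coefficients y = z = 0, so it lies in the complex subalgebra spanned by 1 and i.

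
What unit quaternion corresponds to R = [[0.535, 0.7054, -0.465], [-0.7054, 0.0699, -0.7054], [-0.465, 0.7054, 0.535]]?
0.7314 + 0.4822i - 0.4822k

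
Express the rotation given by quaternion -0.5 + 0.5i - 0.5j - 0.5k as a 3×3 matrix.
[[0, -1, 0], [0, 0, 1], [-1, 0, 0]]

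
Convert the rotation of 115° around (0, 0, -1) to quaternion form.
0.5373 - 0.8434k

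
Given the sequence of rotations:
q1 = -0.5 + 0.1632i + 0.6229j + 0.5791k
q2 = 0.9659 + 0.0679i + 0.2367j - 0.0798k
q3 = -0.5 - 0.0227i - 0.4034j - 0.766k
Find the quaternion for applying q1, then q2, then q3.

q2 · q1 = -0.5953 + 0.3105i + 0.431j + 0.6029k
q3 · q2 · q1 = 0.9404 - 0.0548i - 0.1995j + 0.27k
0.9404 - 0.0548i - 0.1995j + 0.27k


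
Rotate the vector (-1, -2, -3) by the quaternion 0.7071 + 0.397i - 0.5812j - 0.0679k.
(3.043, 0.654, -2.076)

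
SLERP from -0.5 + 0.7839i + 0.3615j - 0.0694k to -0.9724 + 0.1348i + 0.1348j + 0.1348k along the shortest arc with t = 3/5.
-0.8607 + 0.4396i + 0.2503j + 0.0571k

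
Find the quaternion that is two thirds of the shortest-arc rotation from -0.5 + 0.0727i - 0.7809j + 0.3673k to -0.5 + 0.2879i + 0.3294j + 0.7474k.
-0.6089 + 0.2577i - 0.0781j + 0.7461k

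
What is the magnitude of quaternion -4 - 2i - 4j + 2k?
√40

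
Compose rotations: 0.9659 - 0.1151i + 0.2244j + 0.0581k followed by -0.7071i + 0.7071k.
-0.1225 - 0.8417i - 0.0403j + 0.5243k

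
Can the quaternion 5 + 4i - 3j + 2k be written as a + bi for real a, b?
No. The quaternion 5 + 4i - 3j + 2k has j-coefficient y = -3 and k-coefficient z = 2, not both zero, so it does not lie in the complex subalgebra spanned by 1 and i.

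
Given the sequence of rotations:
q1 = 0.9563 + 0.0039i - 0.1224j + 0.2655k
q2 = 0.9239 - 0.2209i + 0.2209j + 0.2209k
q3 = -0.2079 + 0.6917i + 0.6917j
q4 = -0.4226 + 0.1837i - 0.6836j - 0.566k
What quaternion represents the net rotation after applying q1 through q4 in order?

q2 · q1 = 0.8528 - 0.122i + 0.1577j + 0.4827k
q3 · q2 · q1 = -0.202 + 0.9491i + 0.2232j + 0.0931k
q4 · q3 · q2 · q1 = 0.1163 - 0.3755i - 0.5105j + 0.7648k
0.1163 - 0.3755i - 0.5105j + 0.7648k


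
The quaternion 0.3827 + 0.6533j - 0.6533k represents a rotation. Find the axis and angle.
axis = (0, √2/2, -√2/2), θ = 3π/4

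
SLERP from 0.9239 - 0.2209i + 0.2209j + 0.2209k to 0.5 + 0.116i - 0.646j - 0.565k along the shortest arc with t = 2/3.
0.8299 - 0.0063i - 0.4261j - 0.36k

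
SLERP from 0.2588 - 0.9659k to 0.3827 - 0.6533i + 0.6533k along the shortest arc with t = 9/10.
-0.3257 + 0.6086i - 0.7236k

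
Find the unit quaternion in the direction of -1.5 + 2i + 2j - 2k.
-0.3974 + 0.5298i + 0.5298j - 0.5298k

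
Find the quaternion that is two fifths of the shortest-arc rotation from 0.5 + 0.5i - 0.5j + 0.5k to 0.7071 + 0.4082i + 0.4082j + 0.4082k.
0.6591 + 0.5216i - 0.1462j + 0.5216k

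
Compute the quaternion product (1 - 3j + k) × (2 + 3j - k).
12 - 3j + k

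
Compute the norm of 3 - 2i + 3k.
√22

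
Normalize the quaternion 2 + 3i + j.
0.5345 + 0.8018i + 0.2673j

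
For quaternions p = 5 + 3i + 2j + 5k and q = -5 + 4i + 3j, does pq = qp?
No: pq = -43 - 10i + 25j - 24k ≠ -43 + 20i - 15j - 26k = qp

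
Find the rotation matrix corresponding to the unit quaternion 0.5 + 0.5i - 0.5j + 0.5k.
[[0, -1, 0], [0, 0, -1], [1, 0, 0]]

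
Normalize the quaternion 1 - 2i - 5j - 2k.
0.1715 - 0.343i - 0.8575j - 0.343k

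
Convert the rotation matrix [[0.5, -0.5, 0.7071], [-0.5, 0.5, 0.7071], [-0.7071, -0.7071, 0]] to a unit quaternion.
0.7071 - 0.5i + 0.5j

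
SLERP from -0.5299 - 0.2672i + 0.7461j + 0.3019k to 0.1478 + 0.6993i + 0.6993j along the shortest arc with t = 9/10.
0.0697 + 0.6329i + 0.77j + 0.0408k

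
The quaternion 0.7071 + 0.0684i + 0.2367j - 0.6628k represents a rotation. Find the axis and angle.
axis = (0.0967, 0.3347, -0.9373), θ = π/2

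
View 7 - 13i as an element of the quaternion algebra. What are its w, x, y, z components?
7 - 13i + 0j + 0k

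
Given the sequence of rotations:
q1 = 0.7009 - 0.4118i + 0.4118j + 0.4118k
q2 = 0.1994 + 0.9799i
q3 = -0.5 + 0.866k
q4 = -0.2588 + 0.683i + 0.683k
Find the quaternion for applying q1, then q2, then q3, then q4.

q2 · q1 = 0.5433 + 0.6047i - 0.3214j + 0.4856k
q3 · q2 · q1 = -0.6922 - 0.024i + 0.6844j + 0.2277k
q4 · q3 · q2 · q1 = 0.04 - 0.934i - 0.349j - 0.0643k
0.04 - 0.934i - 0.349j - 0.0643k


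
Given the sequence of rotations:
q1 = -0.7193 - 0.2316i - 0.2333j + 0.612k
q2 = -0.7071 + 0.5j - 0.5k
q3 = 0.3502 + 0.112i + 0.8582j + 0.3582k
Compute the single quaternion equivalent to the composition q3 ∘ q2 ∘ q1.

q2 · q1 = 0.9313 + 0.3531i - 0.0789j + 0.0427k
q3 · q2 · q1 = 0.339 + 0.2929i + 0.8933j + 0.0367k
0.339 + 0.2929i + 0.8933j + 0.0367k


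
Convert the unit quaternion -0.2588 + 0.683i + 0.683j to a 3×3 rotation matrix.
[[0.067, 0.933, -0.3535], [0.933, 0.067, 0.3535], [0.3535, -0.3535, -0.866]]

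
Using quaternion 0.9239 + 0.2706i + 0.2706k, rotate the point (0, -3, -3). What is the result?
(1.061, -0.621, -4.061)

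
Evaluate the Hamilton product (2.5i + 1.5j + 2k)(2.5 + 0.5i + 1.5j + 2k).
-7.5 + 6.25i - 0.25j + 8k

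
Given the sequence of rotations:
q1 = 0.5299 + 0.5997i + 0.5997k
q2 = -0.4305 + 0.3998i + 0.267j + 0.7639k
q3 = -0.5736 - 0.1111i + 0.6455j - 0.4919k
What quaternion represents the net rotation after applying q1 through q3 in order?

q2 · q1 = -0.926 + 0.1138i + 0.3598j - 0.0135k
q3 · q2 · q1 = 0.3049 + 0.2059i - 0.8616j + 0.3498k
0.3049 + 0.2059i - 0.8616j + 0.3498k


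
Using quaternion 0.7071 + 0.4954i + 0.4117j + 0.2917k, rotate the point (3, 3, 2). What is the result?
(3.201, 2.557, 2.283)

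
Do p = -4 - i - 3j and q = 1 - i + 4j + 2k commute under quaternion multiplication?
No: pq = 7 - 3i - 17j - 15k ≠ 7 + 9i - 21j - k = qp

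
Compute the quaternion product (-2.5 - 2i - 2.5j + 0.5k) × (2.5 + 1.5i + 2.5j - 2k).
4 - 5i - 15.75j + 5k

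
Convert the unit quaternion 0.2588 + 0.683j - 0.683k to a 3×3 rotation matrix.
[[-0.866, 0.3535, 0.3535], [-0.3535, 0.067, -0.933], [-0.3535, -0.933, 0.067]]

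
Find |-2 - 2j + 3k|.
√17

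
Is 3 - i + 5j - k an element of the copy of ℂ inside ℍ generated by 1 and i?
No. The quaternion 3 - i + 5j - k has j-coefficient y = 5 and k-coefficient z = -1, not both zero, so it does not lie in the complex subalgebra spanned by 1 and i.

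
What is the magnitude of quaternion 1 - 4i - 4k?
√33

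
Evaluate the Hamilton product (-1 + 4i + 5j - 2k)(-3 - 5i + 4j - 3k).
-3 - 14i + 3j + 50k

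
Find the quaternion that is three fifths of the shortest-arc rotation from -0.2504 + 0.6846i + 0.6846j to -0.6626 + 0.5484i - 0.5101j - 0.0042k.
-0.6302 + 0.7762i - 0.0171j - 0.0031k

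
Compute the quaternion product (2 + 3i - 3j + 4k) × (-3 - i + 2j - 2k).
11 - 13i + 15j - 13k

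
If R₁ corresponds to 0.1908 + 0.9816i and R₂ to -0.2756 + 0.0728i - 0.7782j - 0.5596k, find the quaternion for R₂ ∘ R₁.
-0.124 - 0.2566i - 0.6978j + 0.6571k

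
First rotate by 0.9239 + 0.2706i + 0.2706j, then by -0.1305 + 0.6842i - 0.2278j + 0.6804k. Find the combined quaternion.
-0.2441 + 0.4127i - 0.0617j + 0.8754k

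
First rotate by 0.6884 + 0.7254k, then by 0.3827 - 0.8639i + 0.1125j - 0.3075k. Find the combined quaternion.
0.4865 - 0.5131i + 0.7041j + 0.0659k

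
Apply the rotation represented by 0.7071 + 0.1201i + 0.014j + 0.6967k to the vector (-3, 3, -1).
(-3.219, -2.814, -0.845)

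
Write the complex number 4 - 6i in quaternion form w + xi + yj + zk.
4 - 6i + 0j + 0k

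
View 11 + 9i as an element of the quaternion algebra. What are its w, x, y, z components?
11 + 9i + 0j + 0k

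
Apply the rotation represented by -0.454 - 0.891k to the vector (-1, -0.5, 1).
(0.992, -0.515, 1)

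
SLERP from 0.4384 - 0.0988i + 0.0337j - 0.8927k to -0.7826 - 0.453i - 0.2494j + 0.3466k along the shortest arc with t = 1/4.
0.5734 + 0.0504i + 0.0981j - 0.8118k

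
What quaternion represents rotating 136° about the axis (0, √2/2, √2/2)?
0.3746 + 0.6556j + 0.6556k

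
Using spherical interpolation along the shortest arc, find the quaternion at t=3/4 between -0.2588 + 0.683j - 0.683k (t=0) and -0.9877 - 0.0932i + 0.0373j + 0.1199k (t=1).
-0.9516 - 0.0814i + 0.2667j - 0.1294k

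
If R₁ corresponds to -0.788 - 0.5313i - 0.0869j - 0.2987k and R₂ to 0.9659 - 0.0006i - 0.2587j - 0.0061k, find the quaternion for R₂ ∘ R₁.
-0.7858 - 0.436i + 0.123j - 0.4211k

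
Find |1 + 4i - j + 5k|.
√43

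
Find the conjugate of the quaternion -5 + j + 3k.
-5 - j - 3k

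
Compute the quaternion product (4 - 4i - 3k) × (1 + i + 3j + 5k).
23 + 9i + 29j + 5k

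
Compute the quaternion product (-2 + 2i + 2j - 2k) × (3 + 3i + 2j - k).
-18 + 2i - 2j - 6k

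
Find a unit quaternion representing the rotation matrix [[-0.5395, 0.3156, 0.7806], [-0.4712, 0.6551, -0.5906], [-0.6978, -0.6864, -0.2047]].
0.4772 - 0.0502i + 0.7745j - 0.4122k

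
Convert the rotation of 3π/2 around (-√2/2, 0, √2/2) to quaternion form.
-0.7071 - 0.5i + 0.5k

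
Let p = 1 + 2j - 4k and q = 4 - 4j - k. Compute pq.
8 - 18i + 4j - 17k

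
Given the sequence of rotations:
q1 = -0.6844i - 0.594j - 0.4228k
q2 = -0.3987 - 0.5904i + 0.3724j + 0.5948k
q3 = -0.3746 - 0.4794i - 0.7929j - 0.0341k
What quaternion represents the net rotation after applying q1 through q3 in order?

q2 · q1 = 0.0686 + 0.4687i - 0.4199j + 0.7741k
q3 · q2 · q1 = -0.1075 - 0.8366i + 0.458j + 0.2806k
-0.1075 - 0.8366i + 0.458j + 0.2806k


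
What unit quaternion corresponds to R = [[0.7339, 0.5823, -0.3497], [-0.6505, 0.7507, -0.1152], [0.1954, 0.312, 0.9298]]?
0.9239 + 0.1156i - 0.1475j - 0.3336k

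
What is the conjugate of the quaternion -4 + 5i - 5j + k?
-4 - 5i + 5j - k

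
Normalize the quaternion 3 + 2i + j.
0.8018 + 0.5345i + 0.2673j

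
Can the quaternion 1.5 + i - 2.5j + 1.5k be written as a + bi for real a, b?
No. The quaternion 1.5 + i - 2.5j + 1.5k has j-coefficient y = -2.5 and k-coefficient z = 1.5, not both zero, so it does not lie in the complex subalgebra spanned by 1 and i.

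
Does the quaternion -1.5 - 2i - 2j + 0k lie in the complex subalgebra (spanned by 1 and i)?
No. The quaternion -1.5 - 2i - 2j has j-coefficient y = -2 and k-coefficient z = 0, not both zero, so it does not lie in the complex subalgebra spanned by 1 and i.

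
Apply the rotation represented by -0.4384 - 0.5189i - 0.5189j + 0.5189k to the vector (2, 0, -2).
(0.013, 2.154, -1.833)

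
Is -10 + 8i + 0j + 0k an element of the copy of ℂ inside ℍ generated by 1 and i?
Yes. The quaternion -10 + 8i has j- and k-coefficients y = z = 0, so it lies in the complex subalgebra spanned by 1 and i.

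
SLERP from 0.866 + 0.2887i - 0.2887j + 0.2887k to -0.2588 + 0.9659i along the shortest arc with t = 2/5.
0.5368 + 0.7795i - 0.2282j + 0.2282k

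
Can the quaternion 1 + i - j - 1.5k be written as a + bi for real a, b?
No. The quaternion 1 + i - j - 1.5k has j-coefficient y = -1 and k-coefficient z = -1.5, not both zero, so it does not lie in the complex subalgebra spanned by 1 and i.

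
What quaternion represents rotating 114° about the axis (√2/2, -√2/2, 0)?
0.5446 + 0.593i - 0.593j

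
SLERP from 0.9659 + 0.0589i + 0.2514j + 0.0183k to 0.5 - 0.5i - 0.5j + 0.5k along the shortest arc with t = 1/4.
0.9768 - 0.1106i + 0.0521j + 0.1758k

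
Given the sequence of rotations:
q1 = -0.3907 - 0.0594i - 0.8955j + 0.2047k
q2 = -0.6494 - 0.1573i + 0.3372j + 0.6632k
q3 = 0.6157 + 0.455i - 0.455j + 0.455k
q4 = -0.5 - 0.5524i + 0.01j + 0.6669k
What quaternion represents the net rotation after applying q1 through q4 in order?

q2 · q1 = 0.4106 + 0.763i + 0.4426j - 0.2312k
q3 · q2 · q1 = 0.2122 + 0.5604i + 0.538j + 0.593k
q4 · q3 · q2 · q1 = -0.1974 - 0.7503i + 0.4344j - 0.4578k
-0.1974 - 0.7503i + 0.4344j - 0.4578k
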